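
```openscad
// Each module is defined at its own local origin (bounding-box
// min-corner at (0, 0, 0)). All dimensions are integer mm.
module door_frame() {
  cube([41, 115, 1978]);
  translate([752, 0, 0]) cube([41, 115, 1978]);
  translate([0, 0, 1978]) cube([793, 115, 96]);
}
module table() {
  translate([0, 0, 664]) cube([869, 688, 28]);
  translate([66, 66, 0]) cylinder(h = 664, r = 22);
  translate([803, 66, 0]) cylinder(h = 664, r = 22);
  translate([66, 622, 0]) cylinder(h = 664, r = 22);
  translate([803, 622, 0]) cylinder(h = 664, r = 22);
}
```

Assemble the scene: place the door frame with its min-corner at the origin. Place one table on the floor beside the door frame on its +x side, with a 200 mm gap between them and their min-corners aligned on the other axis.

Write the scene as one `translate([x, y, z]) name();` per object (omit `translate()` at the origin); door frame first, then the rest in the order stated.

door_frame();
translate([993, 0, 0]) table();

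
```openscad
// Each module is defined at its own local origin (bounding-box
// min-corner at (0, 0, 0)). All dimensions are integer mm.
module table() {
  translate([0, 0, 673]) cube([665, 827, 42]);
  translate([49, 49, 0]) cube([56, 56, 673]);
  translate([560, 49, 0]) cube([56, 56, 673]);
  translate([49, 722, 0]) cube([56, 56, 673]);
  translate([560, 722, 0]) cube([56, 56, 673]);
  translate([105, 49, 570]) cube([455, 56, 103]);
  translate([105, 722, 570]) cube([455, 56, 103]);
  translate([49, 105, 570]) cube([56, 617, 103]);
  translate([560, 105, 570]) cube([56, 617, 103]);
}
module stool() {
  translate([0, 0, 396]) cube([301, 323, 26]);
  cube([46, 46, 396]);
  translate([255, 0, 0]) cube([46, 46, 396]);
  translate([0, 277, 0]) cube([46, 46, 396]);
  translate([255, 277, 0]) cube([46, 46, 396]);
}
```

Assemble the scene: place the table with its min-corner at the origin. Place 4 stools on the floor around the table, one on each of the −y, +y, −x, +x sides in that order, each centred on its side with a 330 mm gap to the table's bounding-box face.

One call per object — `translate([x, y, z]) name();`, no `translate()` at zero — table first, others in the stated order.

table();
translate([182, -653, 0]) stool();
translate([182, 1157, 0]) stool();
translate([-631, 252, 0]) stool();
translate([995, 252, 0]) stool();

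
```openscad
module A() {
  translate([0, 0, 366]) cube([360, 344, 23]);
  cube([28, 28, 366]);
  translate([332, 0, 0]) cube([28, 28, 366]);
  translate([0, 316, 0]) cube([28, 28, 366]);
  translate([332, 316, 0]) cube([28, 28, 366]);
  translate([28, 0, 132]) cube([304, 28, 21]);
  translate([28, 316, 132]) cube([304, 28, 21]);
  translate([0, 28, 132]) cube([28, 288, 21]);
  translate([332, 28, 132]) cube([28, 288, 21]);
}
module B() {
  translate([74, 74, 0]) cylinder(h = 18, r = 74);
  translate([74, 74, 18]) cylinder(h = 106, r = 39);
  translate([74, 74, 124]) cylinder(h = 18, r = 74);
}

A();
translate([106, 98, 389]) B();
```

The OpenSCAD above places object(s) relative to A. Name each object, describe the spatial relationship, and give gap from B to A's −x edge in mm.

A is a stool. B is a spool. The spool is on top of the stool, centred. The gap from the spool to the stool's −x edge is 106 mm.

The spool's min-x is at 106; the stool's min-x is 0; gap = 106 mm.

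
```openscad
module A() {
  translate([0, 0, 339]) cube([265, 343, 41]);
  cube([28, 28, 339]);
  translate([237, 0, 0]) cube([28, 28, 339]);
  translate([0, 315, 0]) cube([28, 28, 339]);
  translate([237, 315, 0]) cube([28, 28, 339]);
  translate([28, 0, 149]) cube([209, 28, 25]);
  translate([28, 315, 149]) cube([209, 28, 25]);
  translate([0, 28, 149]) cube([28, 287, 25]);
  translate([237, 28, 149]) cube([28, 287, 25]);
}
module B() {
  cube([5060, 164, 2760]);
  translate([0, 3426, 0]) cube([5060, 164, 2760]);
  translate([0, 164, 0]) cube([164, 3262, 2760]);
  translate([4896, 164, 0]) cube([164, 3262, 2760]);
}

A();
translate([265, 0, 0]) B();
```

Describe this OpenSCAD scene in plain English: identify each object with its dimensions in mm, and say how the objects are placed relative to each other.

A is a four-legged stool. The seat is 265×343 mm, 41 mm thick, top at z = 380 mm. It stands on four square legs, each 28×28 mm in cross-section, from z = 0 to the seat underside, each flush with a corner of the seat. Four stretchers, 28 mm wide and 25 mm tall, connect adjacent legs with their undersides at z = 149 mm, each running between the inner faces of the legs it joins and aligned with the legs' outer faces on the other axis.

B is a box-shaped house frame (walls only): outside footprint 5060×3590 mm, wall height 2760 mm, wall thickness 164 mm. The two y-facing walls run the full x-width; the two x-facing walls fit between the inner faces of the y-facing walls.

The house frame is against the stool's +x side, with their −y faces flush.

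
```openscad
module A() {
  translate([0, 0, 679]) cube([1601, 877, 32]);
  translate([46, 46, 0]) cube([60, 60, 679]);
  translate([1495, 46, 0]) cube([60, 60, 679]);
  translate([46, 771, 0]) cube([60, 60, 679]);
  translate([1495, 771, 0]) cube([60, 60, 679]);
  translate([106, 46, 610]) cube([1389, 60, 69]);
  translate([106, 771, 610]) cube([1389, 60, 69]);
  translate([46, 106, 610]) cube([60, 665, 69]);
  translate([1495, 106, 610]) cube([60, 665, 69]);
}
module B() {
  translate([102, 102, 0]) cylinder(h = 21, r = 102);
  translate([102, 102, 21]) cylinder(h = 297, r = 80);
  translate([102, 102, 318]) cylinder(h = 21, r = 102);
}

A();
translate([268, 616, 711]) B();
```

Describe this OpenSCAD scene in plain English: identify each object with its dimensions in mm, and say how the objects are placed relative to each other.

A is a table: top 1601 mm (x) × 877 mm (y), 32 mm thick, upper face at z = 711 mm, on four 60×60 mm square legs, each inset 46 mm from the nearest pair of top edges, running from z = 0 to the bottom of the top. Four apron rails, 60 mm thick and 69 mm tall, run between adjacent legs with their top edges flush with the underside of the top and their outer faces flush with the legs' outer faces.

B is a spool: two coaxial disc flanges of radius 102 mm and thickness 21 mm, joined by a core cylinder of radius 80 mm and height 297 mm. The lower flange rests on z = 0 and the three cylinders share a vertical axis.

The spool is on top of the table.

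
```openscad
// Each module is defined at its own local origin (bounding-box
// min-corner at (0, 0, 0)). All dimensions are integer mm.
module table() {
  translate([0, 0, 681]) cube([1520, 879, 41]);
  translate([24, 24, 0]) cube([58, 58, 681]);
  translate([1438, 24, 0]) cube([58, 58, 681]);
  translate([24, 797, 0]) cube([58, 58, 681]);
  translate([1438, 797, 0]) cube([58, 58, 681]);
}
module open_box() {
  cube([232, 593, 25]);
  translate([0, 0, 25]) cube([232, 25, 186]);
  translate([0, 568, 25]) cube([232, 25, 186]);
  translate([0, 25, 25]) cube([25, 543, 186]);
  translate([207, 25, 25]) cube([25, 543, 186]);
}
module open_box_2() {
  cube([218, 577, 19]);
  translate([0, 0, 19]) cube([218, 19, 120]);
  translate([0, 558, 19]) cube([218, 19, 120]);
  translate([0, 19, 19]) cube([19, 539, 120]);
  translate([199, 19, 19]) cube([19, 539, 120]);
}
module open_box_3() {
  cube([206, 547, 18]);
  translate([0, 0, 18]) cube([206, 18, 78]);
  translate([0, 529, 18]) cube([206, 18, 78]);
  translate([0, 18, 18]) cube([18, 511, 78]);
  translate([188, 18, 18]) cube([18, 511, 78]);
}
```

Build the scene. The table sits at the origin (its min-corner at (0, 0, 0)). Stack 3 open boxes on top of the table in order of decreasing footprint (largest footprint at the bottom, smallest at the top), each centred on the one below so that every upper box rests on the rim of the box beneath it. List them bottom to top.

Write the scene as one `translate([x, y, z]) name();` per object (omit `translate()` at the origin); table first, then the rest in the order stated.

table();
translate([644, 143, 722]) open_box();
translate([651, 151, 933]) open_box_2();
translate([657, 166, 1072]) open_box_3();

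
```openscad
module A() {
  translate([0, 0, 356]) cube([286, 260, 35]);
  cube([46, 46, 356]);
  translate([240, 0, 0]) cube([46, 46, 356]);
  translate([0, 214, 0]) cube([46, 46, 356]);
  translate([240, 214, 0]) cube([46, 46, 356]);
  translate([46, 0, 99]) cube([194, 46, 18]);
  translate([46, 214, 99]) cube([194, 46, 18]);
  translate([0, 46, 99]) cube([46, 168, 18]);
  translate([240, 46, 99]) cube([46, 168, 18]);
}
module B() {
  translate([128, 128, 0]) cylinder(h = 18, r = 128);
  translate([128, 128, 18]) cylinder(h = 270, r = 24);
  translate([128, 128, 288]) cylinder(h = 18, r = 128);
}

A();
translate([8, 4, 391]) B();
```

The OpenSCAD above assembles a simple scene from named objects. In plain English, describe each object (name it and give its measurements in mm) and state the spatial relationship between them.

A is a simple wooden stool: a rectangular seat 286 mm (x) by 260 mm (y), 35 mm thick, top face at z = 391 mm, on four square legs, each 46×46 mm in cross-section. The legs rest on z = 0, each flush with a corner of the seat. Four stretchers, 46 mm wide and 18 mm tall, connect adjacent legs with their undersides at z = 99 mm, each running between the inner faces of the legs it joins and aligned with the legs' outer faces on the other axis.

B is a spool: two coaxial disc flanges of radius 128 mm and thickness 18 mm, joined by a core cylinder of radius 24 mm and height 270 mm. The lower flange rests on z = 0 and the three cylinders share a vertical axis.

The spool is on top of the stool.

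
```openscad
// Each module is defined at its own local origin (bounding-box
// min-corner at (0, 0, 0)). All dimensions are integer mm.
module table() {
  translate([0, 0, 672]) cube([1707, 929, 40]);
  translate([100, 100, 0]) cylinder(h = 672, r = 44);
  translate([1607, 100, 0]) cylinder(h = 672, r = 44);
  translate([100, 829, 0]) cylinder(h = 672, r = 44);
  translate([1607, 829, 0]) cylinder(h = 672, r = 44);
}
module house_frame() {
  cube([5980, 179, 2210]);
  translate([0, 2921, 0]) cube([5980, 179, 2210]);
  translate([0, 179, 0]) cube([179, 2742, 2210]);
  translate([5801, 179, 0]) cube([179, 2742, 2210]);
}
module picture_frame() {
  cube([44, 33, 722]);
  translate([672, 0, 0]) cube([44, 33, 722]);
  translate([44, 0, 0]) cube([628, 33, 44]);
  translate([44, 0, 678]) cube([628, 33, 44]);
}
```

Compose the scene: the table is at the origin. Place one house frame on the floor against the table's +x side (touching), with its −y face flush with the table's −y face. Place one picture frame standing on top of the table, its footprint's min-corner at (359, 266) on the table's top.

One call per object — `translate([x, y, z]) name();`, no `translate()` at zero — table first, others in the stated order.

table();
translate([1707, 0, 0]) house_frame();
translate([359, 266, 712]) picture_frame();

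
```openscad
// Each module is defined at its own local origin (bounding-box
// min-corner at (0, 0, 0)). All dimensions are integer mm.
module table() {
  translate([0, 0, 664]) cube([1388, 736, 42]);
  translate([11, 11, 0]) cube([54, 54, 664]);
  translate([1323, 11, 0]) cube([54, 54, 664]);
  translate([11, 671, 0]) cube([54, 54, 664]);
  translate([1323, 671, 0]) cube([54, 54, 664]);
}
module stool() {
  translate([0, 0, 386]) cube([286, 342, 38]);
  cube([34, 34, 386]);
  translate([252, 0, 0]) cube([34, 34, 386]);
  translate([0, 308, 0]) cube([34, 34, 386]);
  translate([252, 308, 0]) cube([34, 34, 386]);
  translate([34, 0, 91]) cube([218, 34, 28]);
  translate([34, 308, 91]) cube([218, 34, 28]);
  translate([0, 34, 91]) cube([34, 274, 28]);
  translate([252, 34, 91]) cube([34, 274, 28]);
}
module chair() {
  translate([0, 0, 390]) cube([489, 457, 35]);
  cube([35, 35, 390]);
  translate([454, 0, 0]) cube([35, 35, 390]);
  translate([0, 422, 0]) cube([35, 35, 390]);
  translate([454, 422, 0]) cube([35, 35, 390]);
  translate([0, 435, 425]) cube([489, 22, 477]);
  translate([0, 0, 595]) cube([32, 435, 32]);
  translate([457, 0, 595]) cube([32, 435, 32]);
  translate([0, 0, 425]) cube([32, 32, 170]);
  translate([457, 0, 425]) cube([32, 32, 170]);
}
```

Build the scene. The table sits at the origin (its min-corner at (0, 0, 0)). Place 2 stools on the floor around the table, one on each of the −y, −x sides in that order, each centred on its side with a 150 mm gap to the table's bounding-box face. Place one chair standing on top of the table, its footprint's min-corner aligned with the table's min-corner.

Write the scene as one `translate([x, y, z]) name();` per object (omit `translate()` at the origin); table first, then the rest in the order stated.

table();
translate([551, -492, 0]) stool();
translate([-436, 197, 0]) stool();
translate([0, 0, 706]) chair();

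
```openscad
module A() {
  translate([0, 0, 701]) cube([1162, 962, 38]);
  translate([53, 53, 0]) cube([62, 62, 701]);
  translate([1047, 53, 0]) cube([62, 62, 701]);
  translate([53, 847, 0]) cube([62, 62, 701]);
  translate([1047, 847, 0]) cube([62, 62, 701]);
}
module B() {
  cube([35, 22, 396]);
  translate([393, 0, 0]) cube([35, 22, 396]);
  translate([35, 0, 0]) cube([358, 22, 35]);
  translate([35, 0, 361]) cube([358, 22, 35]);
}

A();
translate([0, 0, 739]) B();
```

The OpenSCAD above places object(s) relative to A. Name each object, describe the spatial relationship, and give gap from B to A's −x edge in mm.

The picture frame's min-x is at 0; the table's min-x is 0; gap = 0 mm.

A is a table. B is a picture frame. The picture frame is on top of the table. The gap from the picture frame to the table's −x edge is 0 mm.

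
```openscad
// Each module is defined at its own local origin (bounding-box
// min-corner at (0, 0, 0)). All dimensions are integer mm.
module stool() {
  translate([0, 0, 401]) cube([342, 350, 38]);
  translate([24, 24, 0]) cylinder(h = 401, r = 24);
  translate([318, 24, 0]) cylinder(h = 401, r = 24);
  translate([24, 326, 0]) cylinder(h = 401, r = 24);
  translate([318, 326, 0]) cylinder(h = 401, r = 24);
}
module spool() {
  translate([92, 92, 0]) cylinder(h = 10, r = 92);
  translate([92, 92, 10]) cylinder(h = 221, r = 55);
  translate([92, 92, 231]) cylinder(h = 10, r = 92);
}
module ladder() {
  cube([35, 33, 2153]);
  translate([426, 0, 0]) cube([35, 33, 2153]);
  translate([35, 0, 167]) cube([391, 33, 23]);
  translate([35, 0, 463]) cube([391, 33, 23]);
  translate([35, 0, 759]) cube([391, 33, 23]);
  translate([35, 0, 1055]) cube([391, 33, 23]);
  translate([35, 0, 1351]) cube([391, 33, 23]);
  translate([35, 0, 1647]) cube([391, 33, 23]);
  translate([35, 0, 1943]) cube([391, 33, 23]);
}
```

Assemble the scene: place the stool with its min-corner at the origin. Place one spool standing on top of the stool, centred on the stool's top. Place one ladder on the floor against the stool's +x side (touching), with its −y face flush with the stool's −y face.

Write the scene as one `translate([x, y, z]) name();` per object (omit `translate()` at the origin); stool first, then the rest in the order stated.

stool();
translate([79, 83, 439]) spool();
translate([342, 0, 0]) ladder();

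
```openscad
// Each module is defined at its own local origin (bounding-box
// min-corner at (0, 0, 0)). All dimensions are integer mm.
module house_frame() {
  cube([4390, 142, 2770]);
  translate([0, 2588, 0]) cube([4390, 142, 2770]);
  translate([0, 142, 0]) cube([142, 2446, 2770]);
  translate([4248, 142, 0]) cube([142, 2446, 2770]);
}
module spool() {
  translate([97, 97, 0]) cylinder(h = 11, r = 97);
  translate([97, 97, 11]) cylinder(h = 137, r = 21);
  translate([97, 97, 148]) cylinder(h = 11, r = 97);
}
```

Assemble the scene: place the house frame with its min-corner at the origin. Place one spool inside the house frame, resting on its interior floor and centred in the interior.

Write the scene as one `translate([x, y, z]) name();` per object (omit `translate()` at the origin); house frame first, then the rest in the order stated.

house_frame();
translate([2098, 1268, 0]) spool();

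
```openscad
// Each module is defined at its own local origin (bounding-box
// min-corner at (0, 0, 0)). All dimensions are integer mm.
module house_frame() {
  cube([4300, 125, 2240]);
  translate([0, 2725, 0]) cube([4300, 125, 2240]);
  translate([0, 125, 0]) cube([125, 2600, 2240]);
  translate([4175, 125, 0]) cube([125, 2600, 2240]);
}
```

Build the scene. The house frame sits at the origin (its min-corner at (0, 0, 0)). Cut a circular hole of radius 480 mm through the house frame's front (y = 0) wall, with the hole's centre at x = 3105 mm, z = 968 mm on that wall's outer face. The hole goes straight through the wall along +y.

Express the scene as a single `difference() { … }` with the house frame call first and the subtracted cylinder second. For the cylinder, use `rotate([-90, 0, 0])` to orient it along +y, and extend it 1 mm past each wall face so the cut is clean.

difference() {
  house_frame();
  translate([3105, -1, 968]) rotate([-90, 0, 0]) cylinder(h = 127, r = 480);
}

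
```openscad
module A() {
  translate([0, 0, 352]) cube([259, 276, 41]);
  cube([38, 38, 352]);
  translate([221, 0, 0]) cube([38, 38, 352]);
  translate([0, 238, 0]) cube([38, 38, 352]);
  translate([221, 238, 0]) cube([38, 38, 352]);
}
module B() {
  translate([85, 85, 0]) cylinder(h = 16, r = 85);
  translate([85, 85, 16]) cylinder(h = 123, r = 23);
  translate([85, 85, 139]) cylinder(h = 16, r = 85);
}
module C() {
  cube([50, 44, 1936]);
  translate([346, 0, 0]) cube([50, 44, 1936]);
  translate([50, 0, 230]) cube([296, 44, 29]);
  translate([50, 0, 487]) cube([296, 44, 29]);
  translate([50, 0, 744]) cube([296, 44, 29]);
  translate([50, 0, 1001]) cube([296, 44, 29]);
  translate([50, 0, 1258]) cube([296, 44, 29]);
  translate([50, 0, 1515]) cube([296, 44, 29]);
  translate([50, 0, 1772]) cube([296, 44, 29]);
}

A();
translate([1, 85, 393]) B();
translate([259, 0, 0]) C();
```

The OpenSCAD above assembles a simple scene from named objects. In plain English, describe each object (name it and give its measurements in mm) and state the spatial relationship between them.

A is a four-legged stool. The seat is 259×276 mm, 41 mm thick, top at z = 393 mm. It stands on four square legs, each 38×38 mm in cross-section, from z = 0 to the seat underside, each flush with a corner of the seat.

B is a spool: two coaxial disc flanges of radius 85 mm and thickness 16 mm, joined by a core cylinder of radius 23 mm and height 123 mm. The lower flange rests on z = 0 and the three cylinders share a vertical axis.

C is a wooden ladder with two side rails of 50×44 mm section and 1936 mm height, set 396 mm apart overall. Between them run 7 rectangular rungs (44 mm deep, 29 mm thick), front faces flush with the rails' −y face. The bottom of the first rung is 230 mm above the floor and each subsequent rung is 257 mm higher than the one below.

The spool is on top of the stool. The ladder is against the stool's +x side, with their −y faces flush.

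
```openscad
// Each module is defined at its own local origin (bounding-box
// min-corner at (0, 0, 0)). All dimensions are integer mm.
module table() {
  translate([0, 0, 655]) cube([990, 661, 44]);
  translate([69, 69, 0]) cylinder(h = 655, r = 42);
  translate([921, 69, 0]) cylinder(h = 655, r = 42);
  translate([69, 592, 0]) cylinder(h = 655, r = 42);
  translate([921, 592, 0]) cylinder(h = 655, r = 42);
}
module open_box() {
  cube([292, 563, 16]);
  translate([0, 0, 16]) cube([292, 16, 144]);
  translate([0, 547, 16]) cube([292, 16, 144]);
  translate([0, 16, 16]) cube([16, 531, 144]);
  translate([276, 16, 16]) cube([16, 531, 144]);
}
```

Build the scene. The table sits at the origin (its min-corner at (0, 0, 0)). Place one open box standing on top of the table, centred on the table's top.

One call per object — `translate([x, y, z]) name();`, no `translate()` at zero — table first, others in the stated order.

table();
translate([349, 49, 699]) open_box();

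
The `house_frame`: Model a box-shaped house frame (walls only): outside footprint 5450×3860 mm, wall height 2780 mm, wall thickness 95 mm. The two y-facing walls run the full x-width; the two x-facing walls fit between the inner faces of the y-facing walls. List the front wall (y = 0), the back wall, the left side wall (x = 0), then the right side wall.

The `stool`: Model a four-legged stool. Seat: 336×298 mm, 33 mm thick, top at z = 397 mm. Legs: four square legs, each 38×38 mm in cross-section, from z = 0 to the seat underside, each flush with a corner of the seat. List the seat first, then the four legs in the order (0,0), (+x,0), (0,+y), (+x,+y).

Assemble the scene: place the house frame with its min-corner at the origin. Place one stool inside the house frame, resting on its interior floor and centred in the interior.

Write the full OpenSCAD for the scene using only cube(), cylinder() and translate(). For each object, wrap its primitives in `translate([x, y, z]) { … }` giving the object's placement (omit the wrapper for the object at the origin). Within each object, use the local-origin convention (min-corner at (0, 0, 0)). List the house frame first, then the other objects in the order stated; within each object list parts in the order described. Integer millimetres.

cube([5450, 95, 2780]);
translate([0, 3765, 0]) cube([5450, 95, 2780]);
translate([0, 95, 0]) cube([95, 3670, 2780]);
translate([5355, 95, 0]) cube([95, 3670, 2780]);
translate([2557, 1781, 0]) {
  translate([0, 0, 364]) cube([336, 298, 33]);
  cube([38, 38, 364]);
  translate([298, 0, 0]) cube([38, 38, 364]);
  translate([0, 260, 0]) cube([38, 38, 364]);
  translate([298, 260, 0]) cube([38, 38, 364]);
}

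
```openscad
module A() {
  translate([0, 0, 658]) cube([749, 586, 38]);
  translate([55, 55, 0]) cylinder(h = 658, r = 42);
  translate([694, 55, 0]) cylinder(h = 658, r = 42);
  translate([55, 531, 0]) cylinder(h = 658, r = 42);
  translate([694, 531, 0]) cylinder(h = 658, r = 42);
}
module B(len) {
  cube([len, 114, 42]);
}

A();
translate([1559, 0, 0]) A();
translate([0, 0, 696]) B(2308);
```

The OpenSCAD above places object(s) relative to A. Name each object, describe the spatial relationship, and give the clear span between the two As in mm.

Second table starts at x = 1559; first ends at x = 749; clear span = 1559 − 749 = 810 mm.

A is a table. B is a beam. A beam spans the tops of two tables. The clear span between the two tables is 810 mm.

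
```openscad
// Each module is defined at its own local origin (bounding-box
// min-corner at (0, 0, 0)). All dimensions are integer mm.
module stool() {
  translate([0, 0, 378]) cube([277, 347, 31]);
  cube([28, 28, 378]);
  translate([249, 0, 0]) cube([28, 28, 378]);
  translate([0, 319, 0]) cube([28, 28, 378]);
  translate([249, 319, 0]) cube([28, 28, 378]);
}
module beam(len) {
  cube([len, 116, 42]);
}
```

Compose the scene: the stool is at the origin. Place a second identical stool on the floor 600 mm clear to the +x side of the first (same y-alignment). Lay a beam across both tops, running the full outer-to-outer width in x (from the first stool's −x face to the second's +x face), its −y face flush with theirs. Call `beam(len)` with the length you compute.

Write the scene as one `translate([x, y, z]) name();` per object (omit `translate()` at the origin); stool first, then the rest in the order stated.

stool();
translate([877, 0, 0]) stool();
translate([0, 0, 409]) beam(1154);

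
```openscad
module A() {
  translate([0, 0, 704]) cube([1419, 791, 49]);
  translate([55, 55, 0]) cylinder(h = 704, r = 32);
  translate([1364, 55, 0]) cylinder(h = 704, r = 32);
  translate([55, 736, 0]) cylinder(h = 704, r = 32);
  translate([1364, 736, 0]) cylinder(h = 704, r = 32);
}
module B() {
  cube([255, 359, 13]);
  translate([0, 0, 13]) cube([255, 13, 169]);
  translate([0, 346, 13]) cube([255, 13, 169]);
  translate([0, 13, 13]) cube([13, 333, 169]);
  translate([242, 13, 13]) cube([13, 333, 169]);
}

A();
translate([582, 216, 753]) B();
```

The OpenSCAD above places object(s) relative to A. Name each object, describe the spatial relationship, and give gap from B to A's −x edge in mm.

The open box's min-x is at 582; the table's min-x is 0; gap = 582 mm.

A is a table. B is an open box. The open box is on top of the table, centred. The gap from the open box to the table's −x edge is 582 mm.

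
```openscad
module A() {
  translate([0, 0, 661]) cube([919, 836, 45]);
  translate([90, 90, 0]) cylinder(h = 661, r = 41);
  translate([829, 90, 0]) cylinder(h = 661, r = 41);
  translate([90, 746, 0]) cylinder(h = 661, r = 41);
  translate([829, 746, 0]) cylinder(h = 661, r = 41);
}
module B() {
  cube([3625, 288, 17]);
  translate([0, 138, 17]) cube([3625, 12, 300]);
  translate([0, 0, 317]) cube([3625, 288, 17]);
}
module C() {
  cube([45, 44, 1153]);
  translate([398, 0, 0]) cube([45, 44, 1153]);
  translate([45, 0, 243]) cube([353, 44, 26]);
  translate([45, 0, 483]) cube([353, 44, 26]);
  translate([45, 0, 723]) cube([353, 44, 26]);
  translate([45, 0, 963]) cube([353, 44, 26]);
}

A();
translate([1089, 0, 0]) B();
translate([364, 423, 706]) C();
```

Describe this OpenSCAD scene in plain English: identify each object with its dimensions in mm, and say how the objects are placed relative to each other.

A is a rectangular dining table. The top is 919×836×45 mm with its upper surface at z = 706 mm. It stands on four round legs of 82 mm diameter, each leg's bounding box inset 49 mm from the nearest pair of top edges, running from the floor to the underside of the top.

B is an I-beam lying along x, 3625 mm long. Overall section height 334 mm. Two flanges 288 mm wide (y) and 17 mm thick, one on the floor and one at the top; a web 12 mm thick runs between them, centred on the flange width.

C is a straight ladder. Two 45×44 mm vertical rails, 1153 mm tall, stand 443 mm apart (outside-to-outside) with their front faces coplanar on the −y side. 4 rungs, each 44 mm deep and 26 mm tall, span between the inner faces of the rails, front faces flush with the rails. The lowest rung's underside is at z = 243 mm and rungs are spaced 240 mm apart (underside to underside).

The I-beam is on the floor beside the table on its +x side. The ladder is on top of the table.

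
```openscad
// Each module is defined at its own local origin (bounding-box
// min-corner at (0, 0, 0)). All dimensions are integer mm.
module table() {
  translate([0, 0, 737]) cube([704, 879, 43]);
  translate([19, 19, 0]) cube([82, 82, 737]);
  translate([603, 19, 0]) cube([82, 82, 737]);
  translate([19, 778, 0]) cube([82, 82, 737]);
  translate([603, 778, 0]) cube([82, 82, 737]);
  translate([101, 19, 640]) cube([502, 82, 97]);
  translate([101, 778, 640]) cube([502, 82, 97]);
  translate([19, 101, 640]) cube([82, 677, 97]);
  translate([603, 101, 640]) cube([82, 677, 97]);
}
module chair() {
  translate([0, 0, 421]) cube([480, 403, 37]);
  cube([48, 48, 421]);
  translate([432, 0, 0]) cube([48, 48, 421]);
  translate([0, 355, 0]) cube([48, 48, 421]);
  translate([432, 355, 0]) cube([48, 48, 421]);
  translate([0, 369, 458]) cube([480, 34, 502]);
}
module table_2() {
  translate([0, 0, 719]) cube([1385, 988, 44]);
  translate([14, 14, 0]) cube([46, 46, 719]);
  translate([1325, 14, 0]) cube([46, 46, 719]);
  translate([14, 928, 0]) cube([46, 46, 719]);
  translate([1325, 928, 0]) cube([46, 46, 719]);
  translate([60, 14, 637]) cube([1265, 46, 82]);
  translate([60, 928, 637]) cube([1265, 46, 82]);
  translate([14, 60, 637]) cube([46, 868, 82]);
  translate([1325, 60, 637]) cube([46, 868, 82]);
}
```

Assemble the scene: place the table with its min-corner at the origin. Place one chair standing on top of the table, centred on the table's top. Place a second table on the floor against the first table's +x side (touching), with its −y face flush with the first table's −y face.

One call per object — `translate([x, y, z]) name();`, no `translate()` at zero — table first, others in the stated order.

table();
translate([112, 238, 780]) chair();
translate([704, 0, 0]) table_2();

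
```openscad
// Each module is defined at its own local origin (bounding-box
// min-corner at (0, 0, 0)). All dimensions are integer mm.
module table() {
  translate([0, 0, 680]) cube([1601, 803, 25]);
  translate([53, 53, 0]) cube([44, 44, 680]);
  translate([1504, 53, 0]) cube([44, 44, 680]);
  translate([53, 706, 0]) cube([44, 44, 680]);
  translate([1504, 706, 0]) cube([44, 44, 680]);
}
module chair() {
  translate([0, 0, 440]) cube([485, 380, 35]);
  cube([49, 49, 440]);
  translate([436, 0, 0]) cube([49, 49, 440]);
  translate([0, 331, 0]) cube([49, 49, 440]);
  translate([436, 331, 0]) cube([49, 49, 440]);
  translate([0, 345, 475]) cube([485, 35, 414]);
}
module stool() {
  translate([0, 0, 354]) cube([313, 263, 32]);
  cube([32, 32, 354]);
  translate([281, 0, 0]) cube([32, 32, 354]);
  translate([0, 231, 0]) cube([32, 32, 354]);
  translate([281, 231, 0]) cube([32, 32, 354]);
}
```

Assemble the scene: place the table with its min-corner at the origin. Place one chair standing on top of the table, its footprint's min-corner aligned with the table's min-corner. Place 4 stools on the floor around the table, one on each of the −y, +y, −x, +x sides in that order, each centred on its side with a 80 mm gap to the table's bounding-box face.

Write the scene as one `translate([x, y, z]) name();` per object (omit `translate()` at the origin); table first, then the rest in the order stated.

table();
translate([0, 0, 705]) chair();
translate([644, -343, 0]) stool();
translate([644, 883, 0]) stool();
translate([-393, 270, 0]) stool();
translate([1681, 270, 0]) stool();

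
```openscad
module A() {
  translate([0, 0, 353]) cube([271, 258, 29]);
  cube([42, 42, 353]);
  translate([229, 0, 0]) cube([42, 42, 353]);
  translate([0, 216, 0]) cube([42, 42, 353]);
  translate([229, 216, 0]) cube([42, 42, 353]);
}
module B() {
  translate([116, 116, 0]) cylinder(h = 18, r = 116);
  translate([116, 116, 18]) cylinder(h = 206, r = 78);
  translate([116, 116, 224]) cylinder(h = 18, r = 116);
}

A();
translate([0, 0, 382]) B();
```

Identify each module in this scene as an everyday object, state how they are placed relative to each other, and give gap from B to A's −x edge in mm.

The spool's min-x is at 0; the stool's min-x is 0; gap = 0 mm.

A is a stool. B is a spool. The spool is on top of the stool. The gap from the spool to the stool's −x edge is 0 mm.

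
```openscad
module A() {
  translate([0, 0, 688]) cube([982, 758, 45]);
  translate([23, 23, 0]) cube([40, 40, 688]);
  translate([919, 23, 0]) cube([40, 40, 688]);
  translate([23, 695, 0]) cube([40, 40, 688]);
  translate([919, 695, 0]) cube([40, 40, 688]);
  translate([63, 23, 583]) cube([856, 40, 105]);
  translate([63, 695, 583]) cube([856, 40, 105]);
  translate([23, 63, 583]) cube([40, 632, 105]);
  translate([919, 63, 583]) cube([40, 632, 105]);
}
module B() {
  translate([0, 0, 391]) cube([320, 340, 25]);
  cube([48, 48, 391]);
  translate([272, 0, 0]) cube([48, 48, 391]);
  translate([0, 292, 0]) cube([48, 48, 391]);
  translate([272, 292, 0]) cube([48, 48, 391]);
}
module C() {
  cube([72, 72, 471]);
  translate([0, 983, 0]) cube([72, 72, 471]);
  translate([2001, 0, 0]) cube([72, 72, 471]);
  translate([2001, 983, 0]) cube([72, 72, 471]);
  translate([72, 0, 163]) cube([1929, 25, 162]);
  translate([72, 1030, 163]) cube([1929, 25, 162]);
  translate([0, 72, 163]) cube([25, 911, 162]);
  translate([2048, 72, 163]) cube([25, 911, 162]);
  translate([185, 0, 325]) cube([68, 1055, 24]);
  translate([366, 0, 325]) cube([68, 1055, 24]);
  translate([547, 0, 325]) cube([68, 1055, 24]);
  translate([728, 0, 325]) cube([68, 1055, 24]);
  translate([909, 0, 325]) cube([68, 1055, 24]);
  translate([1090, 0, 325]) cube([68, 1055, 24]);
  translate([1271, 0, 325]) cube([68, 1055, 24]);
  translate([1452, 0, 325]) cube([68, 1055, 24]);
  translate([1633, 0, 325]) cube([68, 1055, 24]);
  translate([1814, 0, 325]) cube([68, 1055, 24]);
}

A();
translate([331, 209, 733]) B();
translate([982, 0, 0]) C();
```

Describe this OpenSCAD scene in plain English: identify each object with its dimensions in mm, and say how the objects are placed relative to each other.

A is a table: top 982 mm (x) × 758 mm (y), 45 mm thick, upper face at z = 733 mm, on four 40×40 mm square legs, each inset 23 mm from the nearest pair of top edges, running from z = 0 to the bottom of the top. Four apron rails, 40 mm thick and 105 mm tall, run between adjacent legs with their top edges flush with the underside of the top and their outer faces flush with the legs' outer faces.

B is a four-legged stool. The seat is a 320×340×25 mm slab whose top surface is at z = 416 mm; four square legs, each 48×48 mm in cross-section, run from the floor (z = 0) to the underside of the seat, each flush with a corner of the seat.

C is a bed frame 2073 mm long (x) by 1055 mm wide (y). Four 72×72 mm corner posts, 471 mm tall, at the corners of the footprint. Four rails of 25 mm thickness and 162 mm height run between adjacent posts with their undersides at z = 163 mm, their outer faces flush with the outside of the frame (the two x-running rails run between the posts' inner faces; the two y-running rails run between the posts' inner faces). 10 slats, each 68 mm wide (x) and 24 mm thick, lie across the top of the two x-running rails, running the full 1055 mm width of the frame in y; the slats are evenly spaced along x between the inner faces of the end posts with equal gaps (rounded down to the nearest mm) at the −x end and between each pair — any rounding remainder accumulates at the +x end.

The stool is on top of the table, centred. The bed frame is against the table's +x side, with their −y faces flush.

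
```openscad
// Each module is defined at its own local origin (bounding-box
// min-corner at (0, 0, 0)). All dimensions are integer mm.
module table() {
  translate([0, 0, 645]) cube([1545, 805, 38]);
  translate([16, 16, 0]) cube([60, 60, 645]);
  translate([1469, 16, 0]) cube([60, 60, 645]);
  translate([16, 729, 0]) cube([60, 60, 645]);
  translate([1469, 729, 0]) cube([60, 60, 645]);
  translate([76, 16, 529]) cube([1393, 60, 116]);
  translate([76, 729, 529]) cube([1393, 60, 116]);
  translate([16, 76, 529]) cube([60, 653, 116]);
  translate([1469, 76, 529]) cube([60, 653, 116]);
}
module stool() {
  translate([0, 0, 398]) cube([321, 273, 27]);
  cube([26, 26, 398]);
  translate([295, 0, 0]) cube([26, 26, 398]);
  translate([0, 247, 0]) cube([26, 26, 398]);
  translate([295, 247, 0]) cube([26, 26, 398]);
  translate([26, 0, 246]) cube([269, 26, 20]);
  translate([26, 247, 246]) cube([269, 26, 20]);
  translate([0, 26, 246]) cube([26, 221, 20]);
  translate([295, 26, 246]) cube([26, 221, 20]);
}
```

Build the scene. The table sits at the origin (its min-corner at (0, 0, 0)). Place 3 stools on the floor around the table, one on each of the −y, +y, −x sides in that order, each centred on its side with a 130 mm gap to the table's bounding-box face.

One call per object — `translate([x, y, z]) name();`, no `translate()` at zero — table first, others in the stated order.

table();
translate([612, -403, 0]) stool();
translate([612, 935, 0]) stool();
translate([-451, 266, 0]) stool();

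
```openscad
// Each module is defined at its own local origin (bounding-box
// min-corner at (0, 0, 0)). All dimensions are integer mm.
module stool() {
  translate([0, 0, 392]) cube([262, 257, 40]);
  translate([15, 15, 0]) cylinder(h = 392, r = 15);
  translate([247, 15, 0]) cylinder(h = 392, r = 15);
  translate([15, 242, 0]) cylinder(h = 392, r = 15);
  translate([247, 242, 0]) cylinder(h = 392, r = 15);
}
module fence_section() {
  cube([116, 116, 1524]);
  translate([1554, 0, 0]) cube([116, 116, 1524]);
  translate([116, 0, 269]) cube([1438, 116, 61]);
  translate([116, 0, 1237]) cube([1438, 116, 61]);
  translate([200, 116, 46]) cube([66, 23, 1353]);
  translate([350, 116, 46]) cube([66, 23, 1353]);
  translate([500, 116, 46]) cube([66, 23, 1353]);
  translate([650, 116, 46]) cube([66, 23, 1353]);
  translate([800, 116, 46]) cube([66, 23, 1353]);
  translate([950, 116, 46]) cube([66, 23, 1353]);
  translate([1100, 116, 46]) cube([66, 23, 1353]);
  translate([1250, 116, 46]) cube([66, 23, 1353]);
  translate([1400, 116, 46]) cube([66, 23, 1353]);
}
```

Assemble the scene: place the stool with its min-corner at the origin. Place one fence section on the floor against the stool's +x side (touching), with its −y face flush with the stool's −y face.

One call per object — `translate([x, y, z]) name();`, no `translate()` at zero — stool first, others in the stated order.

stool();
translate([262, 0, 0]) fence_section();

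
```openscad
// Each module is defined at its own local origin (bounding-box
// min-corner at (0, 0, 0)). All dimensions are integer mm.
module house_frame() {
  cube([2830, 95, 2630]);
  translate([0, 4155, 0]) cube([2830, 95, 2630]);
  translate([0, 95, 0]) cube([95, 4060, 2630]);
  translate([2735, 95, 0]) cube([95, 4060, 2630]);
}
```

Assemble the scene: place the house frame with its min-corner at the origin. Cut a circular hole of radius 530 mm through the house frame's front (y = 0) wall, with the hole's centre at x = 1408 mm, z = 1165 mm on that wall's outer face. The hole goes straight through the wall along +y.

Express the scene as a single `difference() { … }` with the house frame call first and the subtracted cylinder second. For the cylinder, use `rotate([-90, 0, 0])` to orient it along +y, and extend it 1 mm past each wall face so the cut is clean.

difference() {
  house_frame();
  translate([1408, -1, 1165]) rotate([-90, 0, 0]) cylinder(h = 97, r = 530);
}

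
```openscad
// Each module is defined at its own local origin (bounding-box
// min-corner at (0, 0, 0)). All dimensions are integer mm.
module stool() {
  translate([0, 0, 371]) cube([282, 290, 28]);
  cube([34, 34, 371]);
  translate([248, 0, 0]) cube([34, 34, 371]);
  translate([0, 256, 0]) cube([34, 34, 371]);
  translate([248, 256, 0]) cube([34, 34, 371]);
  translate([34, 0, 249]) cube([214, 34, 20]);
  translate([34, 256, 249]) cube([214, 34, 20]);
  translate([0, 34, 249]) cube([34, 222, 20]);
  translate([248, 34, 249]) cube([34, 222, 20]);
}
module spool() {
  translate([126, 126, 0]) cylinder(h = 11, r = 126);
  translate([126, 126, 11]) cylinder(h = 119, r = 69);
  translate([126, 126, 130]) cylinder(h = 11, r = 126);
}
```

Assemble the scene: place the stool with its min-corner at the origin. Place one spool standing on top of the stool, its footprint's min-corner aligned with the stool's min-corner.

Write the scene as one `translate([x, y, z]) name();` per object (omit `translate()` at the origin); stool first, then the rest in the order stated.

stool();
translate([0, 0, 399]) spool();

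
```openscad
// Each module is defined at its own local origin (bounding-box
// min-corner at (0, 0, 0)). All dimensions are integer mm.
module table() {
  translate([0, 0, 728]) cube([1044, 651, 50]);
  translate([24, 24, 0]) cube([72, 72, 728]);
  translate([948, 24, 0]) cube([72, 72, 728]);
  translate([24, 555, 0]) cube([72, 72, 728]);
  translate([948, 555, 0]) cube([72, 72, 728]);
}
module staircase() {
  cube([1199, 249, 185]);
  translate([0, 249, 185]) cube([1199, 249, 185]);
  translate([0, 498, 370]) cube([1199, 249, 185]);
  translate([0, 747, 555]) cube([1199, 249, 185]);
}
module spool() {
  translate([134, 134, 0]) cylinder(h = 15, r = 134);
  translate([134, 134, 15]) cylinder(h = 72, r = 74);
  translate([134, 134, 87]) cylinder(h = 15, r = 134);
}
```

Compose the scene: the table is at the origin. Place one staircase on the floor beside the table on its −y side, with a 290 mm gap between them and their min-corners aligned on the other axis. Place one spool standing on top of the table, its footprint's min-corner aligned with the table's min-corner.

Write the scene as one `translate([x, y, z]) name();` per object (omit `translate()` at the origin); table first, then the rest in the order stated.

table();
translate([0, -1286, 0]) staircase();
translate([0, 0, 778]) spool();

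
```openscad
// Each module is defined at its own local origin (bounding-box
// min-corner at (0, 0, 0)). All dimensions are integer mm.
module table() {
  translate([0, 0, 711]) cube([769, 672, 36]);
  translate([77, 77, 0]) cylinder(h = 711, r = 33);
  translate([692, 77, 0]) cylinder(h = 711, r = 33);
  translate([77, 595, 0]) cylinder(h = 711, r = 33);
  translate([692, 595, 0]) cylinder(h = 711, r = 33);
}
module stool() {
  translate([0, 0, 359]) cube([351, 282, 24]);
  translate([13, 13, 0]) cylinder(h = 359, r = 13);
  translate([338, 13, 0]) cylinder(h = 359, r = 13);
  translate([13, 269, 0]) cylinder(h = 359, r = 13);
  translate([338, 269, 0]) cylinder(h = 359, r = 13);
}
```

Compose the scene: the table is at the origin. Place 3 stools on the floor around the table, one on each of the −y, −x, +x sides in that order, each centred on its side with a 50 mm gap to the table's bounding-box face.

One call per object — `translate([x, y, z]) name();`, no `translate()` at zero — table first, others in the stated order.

table();
translate([209, -332, 0]) stool();
translate([-401, 195, 0]) stool();
translate([819, 195, 0]) stool();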